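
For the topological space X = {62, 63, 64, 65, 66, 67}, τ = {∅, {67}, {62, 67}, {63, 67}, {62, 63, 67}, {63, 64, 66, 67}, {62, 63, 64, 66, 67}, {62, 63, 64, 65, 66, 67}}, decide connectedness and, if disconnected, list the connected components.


(X, τ) is connected.

Find clopen sets (U ∈ τ with X ∖ U ∈ τ):
  U = ∅, X ∖ U = {62, 63, 64, 65, 66, 67} — both open, so U is clopen.
  U = {62, 63, 64, 65, 66, 67}, X ∖ U = ∅ — both open, so U is clopen.
Only trivial clopens (∅ and X) exist, so (X, τ) is connected.
Compute connected components by grouping points that agree on all clopens:
  component: {62, 63, 64, 65, 66, 67}


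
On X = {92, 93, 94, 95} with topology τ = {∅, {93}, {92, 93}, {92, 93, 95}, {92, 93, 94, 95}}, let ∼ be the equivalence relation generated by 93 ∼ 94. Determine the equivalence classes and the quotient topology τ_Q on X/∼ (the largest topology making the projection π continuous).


X/∼ = {[92], [93=94], [95]}; |τ_Q| = 2.

Equivalence classes: [92], [93=94], [95].
Quotient map π: X → X/∼ sends 92 ↦ [92], 93 ↦ [93=94], 94 ↦ [93=94], 95 ↦ [95].
For each subset V ⊆ X/∼, compute π^{-1}(V) ⊆ X and check whether π^{-1}(V) ∈ τ. V is open in τ_Q iff π^{-1}(V) ∈ τ.
  V = {}: π^{-1}(V) = ∅ ∈ τ ✓.
  V = {[92]}: π^{-1}(V) = {92} ∉ τ ✗.
  V = {[93=94]}: π^{-1}(V) = {93, 94} ∉ τ ✗.
  V = {[92], [93=94]}: π^{-1}(V) = {92, 93, 94} ∉ τ ✗.
  V = {[95]}: π^{-1}(V) = {95} ∉ τ ✗.
  V = {[92], [95]}: π^{-1}(V) = {92, 95} ∉ τ ✗.
  V = {[93=94], [95]}: π^{-1}(V) = {93, 94, 95} ∉ τ ✗.
  V = {[92], [93=94], [95]}: π^{-1}(V) = {92, 93, 94, 95} ∈ τ ✓.
Open sets in the quotient: τ_Q = {{}, {[92], [93=94], [95]}} (2 elements).


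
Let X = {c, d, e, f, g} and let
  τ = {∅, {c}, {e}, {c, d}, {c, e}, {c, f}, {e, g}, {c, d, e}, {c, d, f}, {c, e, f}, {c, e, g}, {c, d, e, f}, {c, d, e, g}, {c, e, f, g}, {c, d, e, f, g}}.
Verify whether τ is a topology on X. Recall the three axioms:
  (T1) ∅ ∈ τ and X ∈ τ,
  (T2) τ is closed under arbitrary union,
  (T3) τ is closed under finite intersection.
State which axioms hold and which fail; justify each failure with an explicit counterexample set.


τ IS a topology on X.

Axiom (T1): ∅ ∈ τ? Yes; X ∈ τ? Yes.
Axiom (T2/T3): check pairwise unions and intersections of members of τ.
All pairwise intersections and unions checked — each lies in τ. Therefore τ satisfies (T1), (T2), (T3): it IS a topology on X.


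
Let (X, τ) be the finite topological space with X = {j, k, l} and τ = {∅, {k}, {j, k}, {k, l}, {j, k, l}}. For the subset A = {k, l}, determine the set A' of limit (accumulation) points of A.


A' = {j, l}

For each x ∈ X, list the open sets U ∈ τ with x ∈ U, then check whether U ∩ (A ∖ {x}) ≠ ∅ for every such U.
  x = j: opens ∋ x are {j, k}, {j, k, l}; each meets A ∖ {j}, so x IS a limit point.
  x = k: open {k} ∋ x has {k} ∩ (A ∖ {k}) = ∅, so x is NOT a limit point.
  x = l: opens ∋ x are {k, l}, {j, k, l}; each meets A ∖ {l}, so x IS a limit point.
Collecting: A' = {j, l}.


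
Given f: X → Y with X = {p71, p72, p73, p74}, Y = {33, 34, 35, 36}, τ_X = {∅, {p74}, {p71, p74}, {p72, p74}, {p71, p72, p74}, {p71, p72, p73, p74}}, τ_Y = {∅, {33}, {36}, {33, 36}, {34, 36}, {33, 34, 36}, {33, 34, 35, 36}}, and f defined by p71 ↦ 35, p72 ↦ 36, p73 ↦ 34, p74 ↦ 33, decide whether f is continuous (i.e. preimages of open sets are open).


f is NOT continuous.

Compute f^{-1}(U) for each U ∈ τ_Y:
  U = ∅: f^{-1}(U) = ∅ ∈ τ_X ✓.
  U = {33}: f^{-1}(U) = {p74} ∈ τ_X ✓.
  U = {36}: f^{-1}(U) = {p72} ∉ τ_X ✗.
  U = {33, 36}: f^{-1}(U) = {p72, p74} ∈ τ_X ✓.
  U = {34, 36}: f^{-1}(U) = {p72, p73} ∉ τ_X ✗.
  U = {33, 34, 36}: f^{-1}(U) = {p72, p73, p74} ∉ τ_X ✗.
  U = {33, 34, 35, 36}: f^{-1}(U) = {p71, p72, p73, p74} ∈ τ_X ✓.
Found U = {36} with f^{-1}(U) = {p72} not in τ_X. Therefore f is NOT continuous.


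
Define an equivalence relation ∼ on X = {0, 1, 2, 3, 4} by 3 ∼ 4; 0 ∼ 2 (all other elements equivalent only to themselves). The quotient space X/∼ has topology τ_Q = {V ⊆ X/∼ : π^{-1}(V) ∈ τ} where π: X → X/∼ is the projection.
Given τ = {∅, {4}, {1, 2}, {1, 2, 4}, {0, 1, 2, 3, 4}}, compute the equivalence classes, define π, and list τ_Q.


X/∼ = {[0=2], [1], [3=4]}; |τ_Q| = 2.

Equivalence classes: [0=2], [1], [3=4].
Quotient map π: X → X/∼ sends 0 ↦ [0=2], 1 ↦ [1], 2 ↦ [0=2], 3 ↦ [3=4], 4 ↦ [3=4].
For each subset V ⊆ X/∼, compute π^{-1}(V) ⊆ X and check whether π^{-1}(V) ∈ τ. V is open in τ_Q iff π^{-1}(V) ∈ τ.
  V = {}: π^{-1}(V) = ∅ ∈ τ ✓.
  V = {[0=2]}: π^{-1}(V) = {0, 2} ∉ τ ✗.
  V = {[1]}: π^{-1}(V) = {1} ∉ τ ✗.
  V = {[0=2], [1]}: π^{-1}(V) = {0, 1, 2} ∉ τ ✗.
  V = {[3=4]}: π^{-1}(V) = {3, 4} ∉ τ ✗.
  V = {[0=2], [3=4]}: π^{-1}(V) = {0, 2, 3, 4} ∉ τ ✗.
  V = {[1], [3=4]}: π^{-1}(V) = {1, 3, 4} ∉ τ ✗.
  V = {[0=2], [1], [3=4]}: π^{-1}(V) = {0, 1, 2, 3, 4} ∈ τ ✓.
Open sets in the quotient: τ_Q = {{}, {[0=2], [1], [3=4]}} (2 elements).


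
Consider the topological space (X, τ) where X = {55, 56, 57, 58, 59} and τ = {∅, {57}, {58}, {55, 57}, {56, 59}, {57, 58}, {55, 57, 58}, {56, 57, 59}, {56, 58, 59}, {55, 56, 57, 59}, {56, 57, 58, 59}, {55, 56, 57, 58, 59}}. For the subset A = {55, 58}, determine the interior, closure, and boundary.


int(A) = {58}, cl(A) = {55, 58}, ∂A = {55}.

Closed sets in (X, τ) are complements of opens:
  closed(X, τ) = {∅, {55}, {58}, {55, 57}, {55, 58}, {56, 59}, {55, 56, 59}, {55, 57, 58}, {56, 58, 59}, {55, 56, 57, 59}, {55, 56, 58, 59}, {55, 56, 57, 58, 59}}.
int(A) = ⋃ {U ∈ τ : U ⊆ A}. Opens contained in A: ∅, {58}.
Taking the union of these: int(A) = {58}.
cl(A) = ⋂ {C closed : A ⊆ C}. Closed sets containing A: {55, 58}, {55, 57, 58}, {55, 56, 58, 59}, {55, 56, 57, 58, 59}.
Intersecting these: cl(A) = {55, 58}.
∂A = cl(A) ∖ int(A) = {55, 58} ∖ {58} = {55}.


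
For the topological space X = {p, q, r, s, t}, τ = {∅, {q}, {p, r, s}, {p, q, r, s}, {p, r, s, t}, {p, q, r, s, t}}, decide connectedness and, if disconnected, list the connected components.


(X, τ) is disconnected; components = [{q}, {p, r, s, t}].

Find clopen sets (U ∈ τ with X ∖ U ∈ τ):
  U = ∅, X ∖ U = {p, q, r, s, t} — both open, so U is clopen.
  U = {q}, X ∖ U = {p, r, s, t} — both open, so U is clopen.
  U = {p, r, s, t}, X ∖ U = {q} — both open, so U is clopen.
  U = {p, q, r, s, t}, X ∖ U = ∅ — both open, so U is clopen.
Nontrivial clopen(s) exist: e.g. {q}. So (X, τ) is disconnected.
Compute connected components by grouping points that agree on all clopens:
  component: {q}
  component: {p, r, s, t}


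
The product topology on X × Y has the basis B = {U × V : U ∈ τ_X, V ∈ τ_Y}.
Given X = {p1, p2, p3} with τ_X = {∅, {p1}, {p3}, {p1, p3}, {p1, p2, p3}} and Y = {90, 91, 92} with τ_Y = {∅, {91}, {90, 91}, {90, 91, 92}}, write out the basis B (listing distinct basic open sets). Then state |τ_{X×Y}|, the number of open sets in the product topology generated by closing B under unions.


Basis B = {∅ × ∅, {p1} × {91}, {p3} × {91}, {p1} × {90, 91}, {p1, p3} × {91}, {p3} × {90, 91}, {p1} × {90, 91, 92}, {p1, p2, p3} × {91}, {p3} × {90, 91, 92}, {p1, p3} × {90, 91}, {p1, p3} × {90, 91, 92}, {p1, p2, p3} × {90, 91}, {p1, p2, p3} × {90, 91, 92}}; |τ_{X×Y}| = 30.

Enumerate products U × V with U ∈ τ_X, V ∈ τ_Y (deduplicated):
  ∅ × ∅ = {} (∅)
  {p1} × {91} = {(p1,91)}
  {p3} × {91} = {(p3,91)}
  {p1} × {90, 91} = {(p1,90), (p1,91)}
  {p1, p3} × {91} = {(p1,91), (p3,91)}
  {p3} × {90, 91} = {(p3,90), (p3,91)}
  {p1} × {90, 91, 92} = {(p1,90), (p1,91), (p1,92)}
  {p1, p2, p3} × {91} = {(p1,91), (p2,91), (p3,91)}
  {p3} × {90, 91, 92} = {(p3,90), (p3,91), (p3,92)}
  {p1, p3} × {90, 91} = {(p1,90), (p1,91), (p3,90), (p3,91)}
  {p1, p3} × {90, 91, 92} = {(p1,90), (p1,91), (p1,92), (p3,90), (p3,91), (p3,92)}
  {p1, p2, p3} × {90, 91} = {(p1,90), (p1,91), (p2,90), (p2,91), (p3,90), (p3,91)}
  {p1, p2, p3} × {90, 91, 92} = {(p1,90), (p1,91), (p1,92), (p2,90), (p2,91), (p2,92), (p3,90), (p3,91), (p3,92)}
These 13 distinct sets form the basis B.
Close under arbitrary unions to get τ_{X×Y}; counting gives |τ_{X×Y}| = 30.


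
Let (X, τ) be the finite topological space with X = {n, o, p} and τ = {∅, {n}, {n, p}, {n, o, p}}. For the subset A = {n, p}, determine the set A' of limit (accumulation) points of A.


A' = {o, p}

For each x ∈ X, list the open sets U ∈ τ with x ∈ U, then check whether U ∩ (A ∖ {x}) ≠ ∅ for every such U.
  x = n: open {n} ∋ x has {n} ∩ (A ∖ {n}) = ∅, so x is NOT a limit point.
  x = o: opens ∋ x are {n, o, p}; each meets A ∖ {o}, so x IS a limit point.
  x = p: opens ∋ x are {n, p}, {n, o, p}; each meets A ∖ {p}, so x IS a limit point.
Collecting: A' = {o, p}.


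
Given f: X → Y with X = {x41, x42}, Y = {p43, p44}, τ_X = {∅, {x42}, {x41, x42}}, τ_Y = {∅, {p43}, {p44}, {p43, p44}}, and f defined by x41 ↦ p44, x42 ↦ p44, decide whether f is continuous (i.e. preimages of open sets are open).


f IS continuous.

Compute f^{-1}(U) for each U ∈ τ_Y:
  U = ∅: f^{-1}(U) = ∅ ∈ τ_X ✓.
  U = {p43}: f^{-1}(U) = ∅ ∈ τ_X ✓.
  U = {p44}: f^{-1}(U) = {x41, x42} ∈ τ_X ✓.
  U = {p43, p44}: f^{-1}(U) = {x41, x42} ∈ τ_X ✓.
Every preimage lies in τ_X, so f IS continuous.


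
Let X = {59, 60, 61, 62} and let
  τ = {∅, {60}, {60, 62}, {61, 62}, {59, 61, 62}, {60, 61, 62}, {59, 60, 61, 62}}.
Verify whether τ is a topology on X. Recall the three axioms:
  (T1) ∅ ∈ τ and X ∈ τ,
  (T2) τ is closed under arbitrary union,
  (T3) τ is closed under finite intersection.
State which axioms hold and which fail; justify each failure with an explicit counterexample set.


τ is NOT a topology on X.

Axiom (T1): ∅ ∈ τ? Yes; X ∈ τ? Yes.
Axiom (T2/T3): check pairwise unions and intersections of members of τ.
Counterexample for (T3): {60, 62} ∩ {61, 62} = {62} ∉ τ. Therefore τ is NOT a topology.


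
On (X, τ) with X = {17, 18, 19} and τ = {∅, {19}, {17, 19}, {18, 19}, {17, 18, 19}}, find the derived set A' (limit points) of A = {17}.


A' = ∅

For each x ∈ X, list the open sets U ∈ τ with x ∈ U, then check whether U ∩ (A ∖ {x}) ≠ ∅ for every such U.
  x = 17: open {17, 19} ∋ x has {17, 19} ∩ (A ∖ {17}) = ∅, so x is NOT a limit point.
  x = 18: open {18, 19} ∋ x has {18, 19} ∩ (A ∖ {18}) = ∅, so x is NOT a limit point.
  x = 19: open {19} ∋ x has {19} ∩ (A ∖ {19}) = ∅, so x is NOT a limit point.
Collecting: A' = ∅.


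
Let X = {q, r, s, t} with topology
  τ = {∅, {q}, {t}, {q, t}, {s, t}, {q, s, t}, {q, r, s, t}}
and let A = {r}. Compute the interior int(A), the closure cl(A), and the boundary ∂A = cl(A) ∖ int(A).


int(A) = ∅, cl(A) = {r}, ∂A = {r}.

Closed sets in (X, τ) are complements of opens:
  closed(X, τ) = {∅, {r}, {q, r}, {r, s}, {q, r, s}, {r, s, t}, {q, r, s, t}}.
int(A) = ⋃ {U ∈ τ : U ⊆ A}. Opens contained in A: ∅.
Taking the union of these: int(A) = ∅.
cl(A) = ⋂ {C closed : A ⊆ C}. Closed sets containing A: {r}, {q, r}, {r, s}, {q, r, s}, {r, s, t}, {q, r, s, t}.
Intersecting these: cl(A) = {r}.
∂A = cl(A) ∖ int(A) = {r} ∖ ∅ = {r}.


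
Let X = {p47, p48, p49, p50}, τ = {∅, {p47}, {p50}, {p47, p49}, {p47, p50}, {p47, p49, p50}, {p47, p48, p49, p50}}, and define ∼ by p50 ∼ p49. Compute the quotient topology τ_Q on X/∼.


X/∼ = {[p47], [p48], [p49=p50]}; |τ_Q| = 4.

Equivalence classes: [p47], [p48], [p49=p50].
Quotient map π: X → X/∼ sends p47 ↦ [p47], p48 ↦ [p48], p49 ↦ [p49=p50], p50 ↦ [p49=p50].
For each subset V ⊆ X/∼, compute π^{-1}(V) ⊆ X and check whether π^{-1}(V) ∈ τ. V is open in τ_Q iff π^{-1}(V) ∈ τ.
  V = {}: π^{-1}(V) = ∅ ∈ τ ✓.
  V = {[p47]}: π^{-1}(V) = {p47} ∈ τ ✓.
  V = {[p48]}: π^{-1}(V) = {p48} ∉ τ ✗.
  V = {[p47], [p48]}: π^{-1}(V) = {p47, p48} ∉ τ ✗.
  V = {[p49=p50]}: π^{-1}(V) = {p49, p50} ∉ τ ✗.
  V = {[p47], [p49=p50]}: π^{-1}(V) = {p47, p49, p50} ∈ τ ✓.
  V = {[p48], [p49=p50]}: π^{-1}(V) = {p48, p49, p50} ∉ τ ✗.
  V = {[p47], [p48], [p49=p50]}: π^{-1}(V) = {p47, p48, p49, p50} ∈ τ ✓.
Open sets in the quotient: τ_Q = {{}, {[p47]}, {[p47], [p49=p50]}, {[p47], [p48], [p49=p50]}} (4 elements).


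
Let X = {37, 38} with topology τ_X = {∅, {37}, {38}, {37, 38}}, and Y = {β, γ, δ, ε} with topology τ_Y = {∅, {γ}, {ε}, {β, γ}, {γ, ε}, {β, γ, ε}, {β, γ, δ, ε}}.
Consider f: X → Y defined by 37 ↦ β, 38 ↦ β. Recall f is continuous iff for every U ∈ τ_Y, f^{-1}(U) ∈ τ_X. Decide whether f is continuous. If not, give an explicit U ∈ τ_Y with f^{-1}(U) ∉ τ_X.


f IS continuous.

Compute f^{-1}(U) for each U ∈ τ_Y:
  U = ∅: f^{-1}(U) = ∅ ∈ τ_X ✓.
  U = {γ}: f^{-1}(U) = ∅ ∈ τ_X ✓.
  U = {ε}: f^{-1}(U) = ∅ ∈ τ_X ✓.
  U = {β, γ}: f^{-1}(U) = {37, 38} ∈ τ_X ✓.
  U = {γ, ε}: f^{-1}(U) = ∅ ∈ τ_X ✓.
  U = {β, γ, ε}: f^{-1}(U) = {37, 38} ∈ τ_X ✓.
  U = {β, γ, δ, ε}: f^{-1}(U) = {37, 38} ∈ τ_X ✓.
Every preimage lies in τ_X, so f IS continuous.


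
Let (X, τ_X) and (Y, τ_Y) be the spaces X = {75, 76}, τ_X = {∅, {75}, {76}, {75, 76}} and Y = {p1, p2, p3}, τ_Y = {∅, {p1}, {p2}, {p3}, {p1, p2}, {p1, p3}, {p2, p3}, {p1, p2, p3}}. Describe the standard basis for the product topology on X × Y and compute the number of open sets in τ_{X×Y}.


Basis B = {∅ × ∅, {75} × {p1}, {75} × {p2}, {75} × {p3}, {76} × {p1}, {76} × {p2}, {76} × {p3}, {75} × {p1, p2}, {75} × {p1, p3}, {75, 76} × {p1}, {75} × {p2, p3}, {75, 76} × {p2}, {75, 76} × {p3}, {76} × {p1, p2}, {76} × {p1, p3}, {76} × {p2, p3}, {75} × {p1, p2, p3}, {76} × {p1, p2, p3}, {75, 76} × {p1, p2}, {75, 76} × {p1, p3}, {75, 76} × {p2, p3}, {75, 76} × {p1, p2, p3}}; |τ_{X×Y}| = 64.

Enumerate products U × V with U ∈ τ_X, V ∈ τ_Y (deduplicated):
  ∅ × ∅ = {} (∅)
  {75} × {p1} = {(75,p1)}
  {75} × {p2} = {(75,p2)}
  {75} × {p3} = {(75,p3)}
  {76} × {p1} = {(76,p1)}
  {76} × {p2} = {(76,p2)}
  {76} × {p3} = {(76,p3)}
  {75} × {p1, p2} = {(75,p1), (75,p2)}
  {75} × {p1, p3} = {(75,p1), (75,p3)}
  {75, 76} × {p1} = {(75,p1), (76,p1)}
  {75} × {p2, p3} = {(75,p2), (75,p3)}
  {75, 76} × {p2} = {(75,p2), (76,p2)}
  {75, 76} × {p3} = {(75,p3), (76,p3)}
  {76} × {p1, p2} = {(76,p1), (76,p2)}
  {76} × {p1, p3} = {(76,p1), (76,p3)}
  {76} × {p2, p3} = {(76,p2), (76,p3)}
  {75} × {p1, p2, p3} = {(75,p1), (75,p2), (75,p3)}
  {76} × {p1, p2, p3} = {(76,p1), (76,p2), (76,p3)}
  {75, 76} × {p1, p2} = {(75,p1), (75,p2), (76,p1), (76,p2)}
  {75, 76} × {p1, p3} = {(75,p1), (75,p3), (76,p1), (76,p3)}
  {75, 76} × {p2, p3} = {(75,p2), (75,p3), (76,p2), (76,p3)}
  {75, 76} × {p1, p2, p3} = {(75,p1), (75,p2), (75,p3), (76,p1), (76,p2), (76,p3)}
These 22 distinct sets form the basis B.
Close under arbitrary unions to get τ_{X×Y}; counting gives |τ_{X×Y}| = 64.


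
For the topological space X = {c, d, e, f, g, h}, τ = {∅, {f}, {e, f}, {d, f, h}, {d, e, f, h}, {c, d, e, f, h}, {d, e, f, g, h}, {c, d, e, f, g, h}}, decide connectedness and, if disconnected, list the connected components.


(X, τ) is connected.

Find clopen sets (U ∈ τ with X ∖ U ∈ τ):
  U = ∅, X ∖ U = {c, d, e, f, g, h} — both open, so U is clopen.
  U = {c, d, e, f, g, h}, X ∖ U = ∅ — both open, so U is clopen.
Only trivial clopens (∅ and X) exist, so (X, τ) is connected.
Compute connected components by grouping points that agree on all clopens:
  component: {c, d, e, f, g, h}


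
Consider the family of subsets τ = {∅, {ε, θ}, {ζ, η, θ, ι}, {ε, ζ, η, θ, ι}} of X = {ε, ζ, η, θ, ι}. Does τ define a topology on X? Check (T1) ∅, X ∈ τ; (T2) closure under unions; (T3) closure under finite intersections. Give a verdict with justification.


τ is NOT a topology on X.

Axiom (T1): ∅ ∈ τ? Yes; X ∈ τ? Yes.
Axiom (T2/T3): check pairwise unions and intersections of members of τ.
Counterexample for (T3): {ε, θ} ∩ {ζ, η, θ, ι} = {θ} ∉ τ. Therefore τ is NOT a topology.


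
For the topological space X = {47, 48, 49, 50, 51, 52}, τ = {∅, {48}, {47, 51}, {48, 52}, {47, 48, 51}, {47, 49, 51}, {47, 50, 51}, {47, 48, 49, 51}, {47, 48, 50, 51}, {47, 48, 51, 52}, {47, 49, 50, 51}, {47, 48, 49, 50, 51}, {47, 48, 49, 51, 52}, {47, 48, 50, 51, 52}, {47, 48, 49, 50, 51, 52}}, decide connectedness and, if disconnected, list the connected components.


(X, τ) is disconnected; components = [{48, 52}, {47, 49, 50, 51}].

Find clopen sets (U ∈ τ with X ∖ U ∈ τ):
  U = ∅, X ∖ U = {47, 48, 49, 50, 51, 52} — both open, so U is clopen.
  U = {48, 52}, X ∖ U = {47, 49, 50, 51} — both open, so U is clopen.
  U = {47, 49, 50, 51}, X ∖ U = {48, 52} — both open, so U is clopen.
  U = {47, 48, 49, 50, 51, 52}, X ∖ U = ∅ — both open, so U is clopen.
Nontrivial clopen(s) exist: e.g. {47, 49, 50, 51}. So (X, τ) is disconnected.
Compute connected components by grouping points that agree on all clopens:
  component: {48, 52}
  component: {47, 49, 50, 51}


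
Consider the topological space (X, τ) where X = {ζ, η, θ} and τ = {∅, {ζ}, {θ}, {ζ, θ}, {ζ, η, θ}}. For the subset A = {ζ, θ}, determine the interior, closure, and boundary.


int(A) = {ζ, θ}, cl(A) = {ζ, η, θ}, ∂A = {η}.

Closed sets in (X, τ) are complements of opens:
  closed(X, τ) = {∅, {η}, {ζ, η}, {η, θ}, {ζ, η, θ}}.
int(A) = ⋃ {U ∈ τ : U ⊆ A}. Opens contained in A: ∅, {ζ}, {θ}, {ζ, θ}.
Taking the union of these: int(A) = {ζ, θ}.
cl(A) = ⋂ {C closed : A ⊆ C}. Closed sets containing A: {ζ, η, θ}.
Intersecting these: cl(A) = {ζ, η, θ}.
∂A = cl(A) ∖ int(A) = {ζ, η, θ} ∖ {ζ, θ} = {η}.


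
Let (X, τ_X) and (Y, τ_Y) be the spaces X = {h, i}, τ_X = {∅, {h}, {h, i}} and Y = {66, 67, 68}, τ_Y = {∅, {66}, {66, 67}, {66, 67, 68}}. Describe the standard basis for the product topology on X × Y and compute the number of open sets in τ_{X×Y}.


Basis B = {∅ × ∅, {h} × {66}, {h} × {66, 67}, {h, i} × {66}, {h} × {66, 67, 68}, {h, i} × {66, 67}, {h, i} × {66, 67, 68}}; |τ_{X×Y}| = 10.

Enumerate products U × V with U ∈ τ_X, V ∈ τ_Y (deduplicated):
  ∅ × ∅ = {} (∅)
  {h} × {66} = {(h,66)}
  {h} × {66, 67} = {(h,66), (h,67)}
  {h, i} × {66} = {(h,66), (i,66)}
  {h} × {66, 67, 68} = {(h,66), (h,67), (h,68)}
  {h, i} × {66, 67} = {(h,66), (h,67), (i,66), (i,67)}
  {h, i} × {66, 67, 68} = {(h,66), (h,67), (h,68), (i,66), (i,67), (i,68)}
These 7 distinct sets form the basis B.
Close under arbitrary unions to get τ_{X×Y}; counting gives |τ_{X×Y}| = 10.


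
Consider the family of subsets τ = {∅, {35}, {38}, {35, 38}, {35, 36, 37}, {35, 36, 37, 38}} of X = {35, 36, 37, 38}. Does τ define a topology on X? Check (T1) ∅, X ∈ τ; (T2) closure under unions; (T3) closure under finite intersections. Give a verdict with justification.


τ IS a topology on X.

Axiom (T1): ∅ ∈ τ? Yes; X ∈ τ? Yes.
Axiom (T2/T3): check pairwise unions and intersections of members of τ.
All pairwise intersections and unions checked — each lies in τ. Therefore τ satisfies (T1), (T2), (T3): it IS a topology on X.


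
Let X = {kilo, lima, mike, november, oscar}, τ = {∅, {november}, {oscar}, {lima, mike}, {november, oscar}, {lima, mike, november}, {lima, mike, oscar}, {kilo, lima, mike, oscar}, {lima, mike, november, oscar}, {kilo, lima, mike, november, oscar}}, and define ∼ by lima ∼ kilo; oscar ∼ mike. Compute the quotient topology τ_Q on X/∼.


X/∼ = {[kilo=lima], [mike=oscar], [november]}; |τ_Q| = 4.

Equivalence classes: [kilo=lima], [mike=oscar], [november].
Quotient map π: X → X/∼ sends kilo ↦ [kilo=lima], lima ↦ [kilo=lima], mike ↦ [mike=oscar], november ↦ [november], oscar ↦ [mike=oscar].
For each subset V ⊆ X/∼, compute π^{-1}(V) ⊆ X and check whether π^{-1}(V) ∈ τ. V is open in τ_Q iff π^{-1}(V) ∈ τ.
  V = {}: π^{-1}(V) = ∅ ∈ τ ✓.
  V = {[kilo=lima]}: π^{-1}(V) = {kilo, lima} ∉ τ ✗.
  V = {[mike=oscar]}: π^{-1}(V) = {mike, oscar} ∉ τ ✗.
  V = {[kilo=lima], [mike=oscar]}: π^{-1}(V) = {kilo, lima, mike, oscar} ∈ τ ✓.
  V = {[november]}: π^{-1}(V) = {november} ∈ τ ✓.
  V = {[kilo=lima], [november]}: π^{-1}(V) = {kilo, lima, november} ∉ τ ✗.
  V = {[mike=oscar], [november]}: π^{-1}(V) = {mike, november, oscar} ∉ τ ✗.
  V = {[kilo=lima], [mike=oscar], [november]}: π^{-1}(V) = {kilo, lima, mike, november, oscar} ∈ τ ✓.
Open sets in the quotient: τ_Q = {{}, {[kilo=lima], [mike=oscar]}, {[november]}, {[kilo=lima], [mike=oscar], [november]}} (4 elements).


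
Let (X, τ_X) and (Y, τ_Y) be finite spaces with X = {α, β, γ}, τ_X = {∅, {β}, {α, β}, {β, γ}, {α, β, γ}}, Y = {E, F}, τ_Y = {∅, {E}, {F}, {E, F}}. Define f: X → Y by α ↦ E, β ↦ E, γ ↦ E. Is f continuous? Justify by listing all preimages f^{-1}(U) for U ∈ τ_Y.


f IS continuous.

Compute f^{-1}(U) for each U ∈ τ_Y:
  U = ∅: f^{-1}(U) = ∅ ∈ τ_X ✓.
  U = {E}: f^{-1}(U) = {α, β, γ} ∈ τ_X ✓.
  U = {F}: f^{-1}(U) = ∅ ∈ τ_X ✓.
  U = {E, F}: f^{-1}(U) = {α, β, γ} ∈ τ_X ✓.
Every preimage lies in τ_X, so f IS continuous.


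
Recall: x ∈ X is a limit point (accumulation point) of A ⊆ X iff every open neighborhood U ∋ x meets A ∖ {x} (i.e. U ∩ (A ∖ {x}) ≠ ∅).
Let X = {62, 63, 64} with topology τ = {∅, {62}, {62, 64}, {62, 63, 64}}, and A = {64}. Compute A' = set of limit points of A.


A' = {63}

For each x ∈ X, list the open sets U ∈ τ with x ∈ U, then check whether U ∩ (A ∖ {x}) ≠ ∅ for every such U.
  x = 62: open {62} ∋ x has {62} ∩ (A ∖ {62}) = ∅, so x is NOT a limit point.
  x = 63: opens ∋ x are {62, 63, 64}; each meets A ∖ {63}, so x IS a limit point.
  x = 64: open {62, 64} ∋ x has {62, 64} ∩ (A ∖ {64}) = ∅, so x is NOT a limit point.
Collecting: A' = {63}.


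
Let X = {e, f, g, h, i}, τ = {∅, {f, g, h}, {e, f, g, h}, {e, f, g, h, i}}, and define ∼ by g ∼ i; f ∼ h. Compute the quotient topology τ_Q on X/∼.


X/∼ = {[e], [f=h], [g=i]}; |τ_Q| = 2.

Equivalence classes: [e], [f=h], [g=i].
Quotient map π: X → X/∼ sends e ↦ [e], f ↦ [f=h], g ↦ [g=i], h ↦ [f=h], i ↦ [g=i].
For each subset V ⊆ X/∼, compute π^{-1}(V) ⊆ X and check whether π^{-1}(V) ∈ τ. V is open in τ_Q iff π^{-1}(V) ∈ τ.
  V = {}: π^{-1}(V) = ∅ ∈ τ ✓.
  V = {[e]}: π^{-1}(V) = {e} ∉ τ ✗.
  V = {[f=h]}: π^{-1}(V) = {f, h} ∉ τ ✗.
  V = {[e], [f=h]}: π^{-1}(V) = {e, f, h} ∉ τ ✗.
  V = {[g=i]}: π^{-1}(V) = {g, i} ∉ τ ✗.
  V = {[e], [g=i]}: π^{-1}(V) = {e, g, i} ∉ τ ✗.
  V = {[f=h], [g=i]}: π^{-1}(V) = {f, g, h, i} ∉ τ ✗.
  V = {[e], [f=h], [g=i]}: π^{-1}(V) = {e, f, g, h, i} ∈ τ ✓.
Open sets in the quotient: τ_Q = {{}, {[e], [f=h], [g=i]}} (2 elements).


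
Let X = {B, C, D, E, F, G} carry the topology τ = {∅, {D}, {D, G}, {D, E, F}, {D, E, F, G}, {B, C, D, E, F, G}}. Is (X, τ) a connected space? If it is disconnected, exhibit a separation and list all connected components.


(X, τ) is connected.

Find clopen sets (U ∈ τ with X ∖ U ∈ τ):
  U = ∅, X ∖ U = {B, C, D, E, F, G} — both open, so U is clopen.
  U = {B, C, D, E, F, G}, X ∖ U = ∅ — both open, so U is clopen.
Only trivial clopens (∅ and X) exist, so (X, τ) is connected.
Compute connected components by grouping points that agree on all clopens:
  component: {B, C, D, E, F, G}


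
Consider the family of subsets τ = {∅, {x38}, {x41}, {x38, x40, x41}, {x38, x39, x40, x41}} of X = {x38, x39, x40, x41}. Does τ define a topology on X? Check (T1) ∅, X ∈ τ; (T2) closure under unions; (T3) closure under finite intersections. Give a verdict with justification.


τ is NOT a topology on X.

Axiom (T1): ∅ ∈ τ? Yes; X ∈ τ? Yes.
Axiom (T2/T3): check pairwise unions and intersections of members of τ.
Counterexample for (T2): {x38} ∪ {x41} = {x38, x41} ∉ τ. Therefore τ is NOT a topology.


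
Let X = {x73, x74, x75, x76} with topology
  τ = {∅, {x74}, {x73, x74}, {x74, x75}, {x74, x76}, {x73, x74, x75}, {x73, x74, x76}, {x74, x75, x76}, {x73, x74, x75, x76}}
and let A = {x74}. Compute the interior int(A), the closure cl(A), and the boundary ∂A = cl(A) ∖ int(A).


int(A) = {x74}, cl(A) = {x73, x74, x75, x76}, ∂A = {x73, x75, x76}.

Closed sets in (X, τ) are complements of opens:
  closed(X, τ) = {∅, {x73}, {x75}, {x76}, {x73, x75}, {x73, x76}, {x75, x76}, {x73, x75, x76}, {x73, x74, x75, x76}}.
int(A) = ⋃ {U ∈ τ : U ⊆ A}. Opens contained in A: ∅, {x74}.
Taking the union of these: int(A) = {x74}.
cl(A) = ⋂ {C closed : A ⊆ C}. Closed sets containing A: {x73, x74, x75, x76}.
Intersecting these: cl(A) = {x73, x74, x75, x76}.
∂A = cl(A) ∖ int(A) = {x73, x74, x75, x76} ∖ {x74} = {x73, x75, x76}.


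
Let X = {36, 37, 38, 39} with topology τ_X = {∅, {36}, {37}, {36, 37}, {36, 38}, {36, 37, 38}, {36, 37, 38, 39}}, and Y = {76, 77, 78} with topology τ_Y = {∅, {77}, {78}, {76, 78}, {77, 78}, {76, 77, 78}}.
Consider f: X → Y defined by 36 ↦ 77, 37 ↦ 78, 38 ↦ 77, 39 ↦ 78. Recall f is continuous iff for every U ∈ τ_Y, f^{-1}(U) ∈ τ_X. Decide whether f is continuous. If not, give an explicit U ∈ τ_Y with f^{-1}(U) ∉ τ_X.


f is NOT continuous.

Compute f^{-1}(U) for each U ∈ τ_Y:
  U = ∅: f^{-1}(U) = ∅ ∈ τ_X ✓.
  U = {77}: f^{-1}(U) = {36, 38} ∈ τ_X ✓.
  U = {78}: f^{-1}(U) = {37, 39} ∉ τ_X ✗.
  U = {76, 78}: f^{-1}(U) = {37, 39} ∉ τ_X ✗.
  U = {77, 78}: f^{-1}(U) = {36, 37, 38, 39} ∈ τ_X ✓.
  U = {76, 77, 78}: f^{-1}(U) = {36, 37, 38, 39} ∈ τ_X ✓.
Found U = {78} with f^{-1}(U) = {37, 39} not in τ_X. Therefore f is NOT continuous.


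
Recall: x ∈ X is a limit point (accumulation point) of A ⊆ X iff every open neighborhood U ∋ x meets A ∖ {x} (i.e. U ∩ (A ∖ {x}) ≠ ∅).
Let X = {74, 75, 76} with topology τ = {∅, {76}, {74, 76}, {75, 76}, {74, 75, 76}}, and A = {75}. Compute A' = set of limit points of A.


A' = ∅

For each x ∈ X, list the open sets U ∈ τ with x ∈ U, then check whether U ∩ (A ∖ {x}) ≠ ∅ for every such U.
  x = 74: open {74, 76} ∋ x has {74, 76} ∩ (A ∖ {74}) = ∅, so x is NOT a limit point.
  x = 75: open {75, 76} ∋ x has {75, 76} ∩ (A ∖ {75}) = ∅, so x is NOT a limit point.
  x = 76: open {76} ∋ x has {76} ∩ (A ∖ {76}) = ∅, so x is NOT a limit point.
Collecting: A' = ∅.


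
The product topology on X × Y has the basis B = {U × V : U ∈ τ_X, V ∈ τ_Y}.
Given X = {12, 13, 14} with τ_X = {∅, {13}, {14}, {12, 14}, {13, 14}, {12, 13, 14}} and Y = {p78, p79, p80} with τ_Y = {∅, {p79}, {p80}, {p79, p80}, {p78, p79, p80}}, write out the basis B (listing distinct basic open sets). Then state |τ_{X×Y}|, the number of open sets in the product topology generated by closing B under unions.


Basis B = {∅ × ∅, {13} × {p79}, {13} × {p80}, {14} × {p79}, {14} × {p80}, {12, 14} × {p79}, {12, 14} × {p80}, {13} × {p79, p80}, {13, 14} × {p79}, {13, 14} × {p80}, {14} × {p79, p80}, {12, 13, 14} × {p79}, {12, 13, 14} × {p80}, {13} × {p78, p79, p80}, {14} × {p78, p79, p80}, {12, 14} × {p79, p80}, {13, 14} × {p79, p80}, {12, 14} × {p78, p79, p80}, {12, 13, 14} × {p79, p80}, {13, 14} × {p78, p79, p80}, {12, 13, 14} × {p78, p79, p80}}; |τ_{X×Y}| = 70.

Enumerate products U × V with U ∈ τ_X, V ∈ τ_Y (deduplicated):
  ∅ × ∅ = {} (∅)
  {13} × {p79} = {(13,p79)}
  {13} × {p80} = {(13,p80)}
  {14} × {p79} = {(14,p79)}
  {14} × {p80} = {(14,p80)}
  {12, 14} × {p79} = {(12,p79), (14,p79)}
  {12, 14} × {p80} = {(12,p80), (14,p80)}
  {13} × {p79, p80} = {(13,p79), (13,p80)}
  {13, 14} × {p79} = {(13,p79), (14,p79)}
  {13, 14} × {p80} = {(13,p80), (14,p80)}
  {14} × {p79, p80} = {(14,p79), (14,p80)}
  {12, 13, 14} × {p79} = {(12,p79), (13,p79), (14,p79)}
  {12, 13, 14} × {p80} = {(12,p80), (13,p80), (14,p80)}
  {13} × {p78, p79, p80} = {(13,p78), (13,p79), (13,p80)}
  {14} × {p78, p79, p80} = {(14,p78), (14,p79), (14,p80)}
  {12, 14} × {p79, p80} = {(12,p79), (12,p80), (14,p79), (14,p80)}
  {13, 14} × {p79, p80} = {(13,p79), (13,p80), (14,p79), (14,p80)}
  {12, 14} × {p78, p79, p80} = {(12,p78), (12,p79), (12,p80), (14,p78), (14,p79), (14,p80)}
  {12, 13, 14} × {p79, p80} = {(12,p79), (12,p80), (13,p79), (13,p80), (14,p79), (14,p80)}
  {13, 14} × {p78, p79, p80} = {(13,p78), (13,p79), (13,p80), (14,p78), (14,p79), (14,p80)}
  {12, 13, 14} × {p78, p79, p80} = {(12,p78), (12,p79), (12,p80), (13,p78), (13,p79), (13,p80), (14,p78), (14,p79), (14,p80)}
These 21 distinct sets form the basis B.
Close under arbitrary unions to get τ_{X×Y}; counting gives |τ_{X×Y}| = 70.


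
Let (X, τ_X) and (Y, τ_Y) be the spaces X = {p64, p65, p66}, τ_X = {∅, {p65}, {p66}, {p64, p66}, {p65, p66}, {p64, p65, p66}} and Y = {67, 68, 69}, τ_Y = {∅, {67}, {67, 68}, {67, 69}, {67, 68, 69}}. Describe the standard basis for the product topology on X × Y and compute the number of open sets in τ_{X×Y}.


Basis B = {∅ × ∅, {p65} × {67}, {p66} × {67}, {p64, p66} × {67}, {p65} × {67, 68}, {p65} × {67, 69}, {p65, p66} × {67}, {p66} × {67, 68}, {p66} × {67, 69}, {p64, p65, p66} × {67}, {p65} × {67, 68, 69}, {p66} × {67, 68, 69}, {p64, p66} × {67, 68}, {p64, p66} × {67, 69}, {p65, p66} × {67, 68}, {p65, p66} × {67, 69}, {p64, p66} × {67, 68, 69}, {p64, p65, p66} × {67, 68}, {p64, p65, p66} × {67, 69}, {p65, p66} × {67, 68, 69}, {p64, p65, p66} × {67, 68, 69}}; |τ_{X×Y}| = 70.

Enumerate products U × V with U ∈ τ_X, V ∈ τ_Y (deduplicated):
  ∅ × ∅ = {} (∅)
  {p65} × {67} = {(p65,67)}
  {p66} × {67} = {(p66,67)}
  {p64, p66} × {67} = {(p64,67), (p66,67)}
  {p65} × {67, 68} = {(p65,67), (p65,68)}
  {p65} × {67, 69} = {(p65,67), (p65,69)}
  {p65, p66} × {67} = {(p65,67), (p66,67)}
  {p66} × {67, 68} = {(p66,67), (p66,68)}
  {p66} × {67, 69} = {(p66,67), (p66,69)}
  {p64, p65, p66} × {67} = {(p64,67), (p65,67), (p66,67)}
  {p65} × {67, 68, 69} = {(p65,67), (p65,68), (p65,69)}
  {p66} × {67, 68, 69} = {(p66,67), (p66,68), (p66,69)}
  {p64, p66} × {67, 68} = {(p64,67), (p64,68), (p66,67), (p66,68)}
  {p64, p66} × {67, 69} = {(p64,67), (p64,69), (p66,67), (p66,69)}
  {p65, p66} × {67, 68} = {(p65,67), (p65,68), (p66,67), (p66,68)}
  {p65, p66} × {67, 69} = {(p65,67), (p65,69), (p66,67), (p66,69)}
  {p64, p66} × {67, 68, 69} = {(p64,67), (p64,68), (p64,69), (p66,67), (p66,68), (p66,69)}
  {p64, p65, p66} × {67, 68} = {(p64,67), (p64,68), (p65,67), (p65,68), (p66,67), (p66,68)}
  {p64, p65, p66} × {67, 69} = {(p64,67), (p64,69), (p65,67), (p65,69), (p66,67), (p66,69)}
  {p65, p66} × {67, 68, 69} = {(p65,67), (p65,68), (p65,69), (p66,67), (p66,68), (p66,69)}
  {p64, p65, p66} × {67, 68, 69} = {(p64,67), (p64,68), (p64,69), (p65,67), (p65,68), (p65,69), (p66,67), (p66,68), (p66,69)}
These 21 distinct sets form the basis B.
Close under arbitrary unions to get τ_{X×Y}; counting gives |τ_{X×Y}| = 70.


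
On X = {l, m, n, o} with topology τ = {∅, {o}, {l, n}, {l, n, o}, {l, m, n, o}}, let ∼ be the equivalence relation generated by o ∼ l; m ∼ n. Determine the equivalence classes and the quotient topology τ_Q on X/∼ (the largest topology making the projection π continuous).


X/∼ = {[l=o], [m=n]}; |τ_Q| = 2.

Equivalence classes: [l=o], [m=n].
Quotient map π: X → X/∼ sends l ↦ [l=o], m ↦ [m=n], n ↦ [m=n], o ↦ [l=o].
For each subset V ⊆ X/∼, compute π^{-1}(V) ⊆ X and check whether π^{-1}(V) ∈ τ. V is open in τ_Q iff π^{-1}(V) ∈ τ.
  V = {}: π^{-1}(V) = ∅ ∈ τ ✓.
  V = {[l=o]}: π^{-1}(V) = {l, o} ∉ τ ✗.
  V = {[m=n]}: π^{-1}(V) = {m, n} ∉ τ ✗.
  V = {[l=o], [m=n]}: π^{-1}(V) = {l, m, n, o} ∈ τ ✓.
Open sets in the quotient: τ_Q = {{}, {[l=o], [m=n]}} (2 elements).


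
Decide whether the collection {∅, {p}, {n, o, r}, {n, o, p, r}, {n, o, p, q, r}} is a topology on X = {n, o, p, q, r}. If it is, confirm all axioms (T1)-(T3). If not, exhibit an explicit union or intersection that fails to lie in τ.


τ IS a topology on X.

Axiom (T1): ∅ ∈ τ? Yes; X ∈ τ? Yes.
Axiom (T2/T3): check pairwise unions and intersections of members of τ.
All pairwise intersections and unions checked — each lies in τ. Therefore τ satisfies (T1), (T2), (T3): it IS a topology on X.


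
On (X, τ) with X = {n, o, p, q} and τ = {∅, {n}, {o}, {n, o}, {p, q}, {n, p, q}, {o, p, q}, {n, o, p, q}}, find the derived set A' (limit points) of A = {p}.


A' = {q}

For each x ∈ X, list the open sets U ∈ τ with x ∈ U, then check whether U ∩ (A ∖ {x}) ≠ ∅ for every such U.
  x = n: open {n} ∋ x has {n} ∩ (A ∖ {n}) = ∅, so x is NOT a limit point.
  x = o: open {o} ∋ x has {o} ∩ (A ∖ {o}) = ∅, so x is NOT a limit point.
  x = p: open {p, q} ∋ x has {p, q} ∩ (A ∖ {p}) = ∅, so x is NOT a limit point.
  x = q: opens ∋ x are {p, q}, {n, p, q}, {o, p, q}, {n, o, p, q}; each meets A ∖ {q}, so x IS a limit point.
Collecting: A' = {q}.


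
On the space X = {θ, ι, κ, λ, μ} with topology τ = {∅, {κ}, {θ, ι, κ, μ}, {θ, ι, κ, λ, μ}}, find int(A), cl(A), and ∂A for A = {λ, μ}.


int(A) = ∅, cl(A) = {θ, ι, λ, μ}, ∂A = {θ, ι, λ, μ}.

Closed sets in (X, τ) are complements of opens:
  closed(X, τ) = {∅, {λ}, {θ, ι, λ, μ}, {θ, ι, κ, λ, μ}}.
int(A) = ⋃ {U ∈ τ : U ⊆ A}. Opens contained in A: ∅.
Taking the union of these: int(A) = ∅.
cl(A) = ⋂ {C closed : A ⊆ C}. Closed sets containing A: {θ, ι, λ, μ}, {θ, ι, κ, λ, μ}.
Intersecting these: cl(A) = {θ, ι, λ, μ}.
∂A = cl(A) ∖ int(A) = {θ, ι, λ, μ} ∖ ∅ = {θ, ι, λ, μ}.


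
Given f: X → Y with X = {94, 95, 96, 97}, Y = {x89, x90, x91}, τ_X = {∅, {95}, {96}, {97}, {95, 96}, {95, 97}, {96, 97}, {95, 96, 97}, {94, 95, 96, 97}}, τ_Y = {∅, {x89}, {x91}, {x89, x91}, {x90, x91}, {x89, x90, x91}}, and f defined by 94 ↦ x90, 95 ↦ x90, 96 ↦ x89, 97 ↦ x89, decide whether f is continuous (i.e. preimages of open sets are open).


f is NOT continuous.

Compute f^{-1}(U) for each U ∈ τ_Y:
  U = ∅: f^{-1}(U) = ∅ ∈ τ_X ✓.
  U = {x89}: f^{-1}(U) = {96, 97} ∈ τ_X ✓.
  U = {x91}: f^{-1}(U) = ∅ ∈ τ_X ✓.
  U = {x89, x91}: f^{-1}(U) = {96, 97} ∈ τ_X ✓.
  U = {x90, x91}: f^{-1}(U) = {94, 95} ∉ τ_X ✗.
  U = {x89, x90, x91}: f^{-1}(U) = {94, 95, 96, 97} ∈ τ_X ✓.
Found U = {x90, x91} with f^{-1}(U) = {94, 95} not in τ_X. Therefore f is NOT continuous.


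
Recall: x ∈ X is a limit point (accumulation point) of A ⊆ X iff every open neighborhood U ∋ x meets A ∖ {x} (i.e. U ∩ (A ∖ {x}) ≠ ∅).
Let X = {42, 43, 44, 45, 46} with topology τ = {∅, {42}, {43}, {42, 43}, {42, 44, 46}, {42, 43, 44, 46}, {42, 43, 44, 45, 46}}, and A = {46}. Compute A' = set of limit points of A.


A' = {44, 45}

For each x ∈ X, list the open sets U ∈ τ with x ∈ U, then check whether U ∩ (A ∖ {x}) ≠ ∅ for every such U.
  x = 42: open {42} ∋ x has {42} ∩ (A ∖ {42}) = ∅, so x is NOT a limit point.
  x = 43: open {43} ∋ x has {43} ∩ (A ∖ {43}) = ∅, so x is NOT a limit point.
  x = 44: opens ∋ x are {42, 44, 46}, {42, 43, 44, 46}, {42, 43, 44, 45, 46}; each meets A ∖ {44}, so x IS a limit point.
  x = 45: opens ∋ x are {42, 43, 44, 45, 46}; each meets A ∖ {45}, so x IS a limit point.
  x = 46: open {42, 44, 46} ∋ x has {42, 44, 46} ∩ (A ∖ {46}) = ∅, so x is NOT a limit point.
Collecting: A' = {44, 45}.


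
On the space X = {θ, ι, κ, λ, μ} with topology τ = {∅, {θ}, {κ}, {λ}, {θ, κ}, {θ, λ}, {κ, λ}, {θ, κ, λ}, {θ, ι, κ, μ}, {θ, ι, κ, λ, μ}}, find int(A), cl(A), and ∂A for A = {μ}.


int(A) = ∅, cl(A) = {ι, μ}, ∂A = {ι, μ}.

Closed sets in (X, τ) are complements of opens:
  closed(X, τ) = {∅, {λ}, {ι, μ}, {θ, ι, μ}, {ι, κ, μ}, {ι, λ, μ}, {θ, ι, κ, μ}, {θ, ι, λ, μ}, {ι, κ, λ, μ}, {θ, ι, κ, λ, μ}}.
int(A) = ⋃ {U ∈ τ : U ⊆ A}. Opens contained in A: ∅.
Taking the union of these: int(A) = ∅.
cl(A) = ⋂ {C closed : A ⊆ C}. Closed sets containing A: {ι, μ}, {θ, ι, μ}, {ι, κ, μ}, {ι, λ, μ}, {θ, ι, κ, μ}, {θ, ι, λ, μ}, {ι, κ, λ, μ}, {θ, ι, κ, λ, μ}.
Intersecting these: cl(A) = {ι, μ}.
∂A = cl(A) ∖ int(A) = {ι, μ} ∖ ∅ = {ι, μ}.


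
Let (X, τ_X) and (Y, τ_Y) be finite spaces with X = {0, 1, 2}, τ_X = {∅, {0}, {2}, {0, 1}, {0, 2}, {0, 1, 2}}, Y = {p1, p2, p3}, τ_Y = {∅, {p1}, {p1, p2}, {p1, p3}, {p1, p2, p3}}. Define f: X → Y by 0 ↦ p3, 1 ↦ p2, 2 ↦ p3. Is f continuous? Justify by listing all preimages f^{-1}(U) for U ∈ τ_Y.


f is NOT continuous.

Compute f^{-1}(U) for each U ∈ τ_Y:
  U = ∅: f^{-1}(U) = ∅ ∈ τ_X ✓.
  U = {p1}: f^{-1}(U) = ∅ ∈ τ_X ✓.
  U = {p1, p2}: f^{-1}(U) = {1} ∉ τ_X ✗.
  U = {p1, p3}: f^{-1}(U) = {0, 2} ∈ τ_X ✓.
  U = {p1, p2, p3}: f^{-1}(U) = {0, 1, 2} ∈ τ_X ✓.
Found U = {p1, p2} with f^{-1}(U) = {1} not in τ_X. Therefore f is NOT continuous.


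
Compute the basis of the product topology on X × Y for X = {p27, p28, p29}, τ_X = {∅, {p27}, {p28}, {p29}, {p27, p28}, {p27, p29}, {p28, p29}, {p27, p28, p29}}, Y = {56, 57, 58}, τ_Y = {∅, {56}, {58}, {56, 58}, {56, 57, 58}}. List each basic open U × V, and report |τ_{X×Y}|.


Basis B = {∅ × ∅, {p27} × {56}, {p27} × {58}, {p28} × {56}, {p28} × {58}, {p29} × {56}, {p29} × {58}, {p27} × {56, 58}, {p27, p28} × {56}, {p27, p29} × {56}, {p27, p28} × {58}, {p27, p29} × {58}, {p28} × {56, 58}, {p28, p29} × {56}, {p28, p29} × {58}, {p29} × {56, 58}, {p27} × {56, 57, 58}, {p27, p28, p29} × {56}, {p27, p28, p29} × {58}, {p28} × {56, 57, 58}, {p29} × {56, 57, 58}, {p27, p28} × {56, 58}, {p27, p29} × {56, 58}, {p28, p29} × {56, 58}, {p27, p28} × {56, 57, 58}, {p27, p29} × {56, 57, 58}, {p27, p28, p29} × {56, 58}, {p28, p29} × {56, 57, 58}, {p27, p28, p29} × {56, 57, 58}}; |τ_{X×Y}| = 125.

Enumerate products U × V with U ∈ τ_X, V ∈ τ_Y (deduplicated):
  ∅ × ∅ = {} (∅)
  {p27} × {56} = {(p27,56)}
  {p27} × {58} = {(p27,58)}
  {p28} × {56} = {(p28,56)}
  {p28} × {58} = {(p28,58)}
  {p29} × {56} = {(p29,56)}
  {p29} × {58} = {(p29,58)}
  {p27} × {56, 58} = {(p27,56), (p27,58)}
  {p27, p28} × {56} = {(p27,56), (p28,56)}
  {p27, p29} × {56} = {(p27,56), (p29,56)}
  {p27, p28} × {58} = {(p27,58), (p28,58)}
  {p27, p29} × {58} = {(p27,58), (p29,58)}
  {p28} × {56, 58} = {(p28,56), (p28,58)}
  {p28, p29} × {56} = {(p28,56), (p29,56)}
  {p28, p29} × {58} = {(p28,58), (p29,58)}
  {p29} × {56, 58} = {(p29,56), (p29,58)}
  {p27} × {56, 57, 58} = {(p27,56), (p27,57), (p27,58)}
  {p27, p28, p29} × {56} = {(p27,56), (p28,56), (p29,56)}
  {p27, p28, p29} × {58} = {(p27,58), (p28,58), (p29,58)}
  {p28} × {56, 57, 58} = {(p28,56), (p28,57), (p28,58)}
  {p29} × {56, 57, 58} = {(p29,56), (p29,57), (p29,58)}
  {p27, p28} × {56, 58} = {(p27,56), (p27,58), (p28,56), (p28,58)}
  {p27, p29} × {56, 58} = {(p27,56), (p27,58), (p29,56), (p29,58)}
  {p28, p29} × {56, 58} = {(p28,56), (p28,58), (p29,56), (p29,58)}
  {p27, p28} × {56, 57, 58} = {(p27,56), (p27,57), (p27,58), (p28,56), (p28,57), (p28,58)}
  {p27, p29} × {56, 57, 58} = {(p27,56), (p27,57), (p27,58), (p29,56), (p29,57), (p29,58)}
  {p27, p28, p29} × {56, 58} = {(p27,56), (p27,58), (p28,56), (p28,58), (p29,56), (p29,58)}
  {p28, p29} × {56, 57, 58} = {(p28,56), (p28,57), (p28,58), (p29,56), (p29,57), (p29,58)}
  {p27, p28, p29} × {56, 57, 58} = {(p27,56), (p27,57), (p27,58), (p28,56), (p28,57), (p28,58), (p29,56), (p29,57), (p29,58)}
These 29 distinct sets form the basis B.
Close under arbitrary unions to get τ_{X×Y}; counting gives |τ_{X×Y}| = 125.


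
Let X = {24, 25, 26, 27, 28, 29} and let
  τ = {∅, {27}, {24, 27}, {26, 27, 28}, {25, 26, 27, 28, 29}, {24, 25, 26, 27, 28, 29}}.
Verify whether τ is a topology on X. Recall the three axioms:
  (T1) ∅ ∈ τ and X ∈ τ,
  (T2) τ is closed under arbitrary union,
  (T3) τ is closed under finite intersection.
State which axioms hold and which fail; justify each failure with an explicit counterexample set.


τ is NOT a topology on X.

Axiom (T1): ∅ ∈ τ? Yes; X ∈ τ? Yes.
Axiom (T2/T3): check pairwise unions and intersections of members of τ.
Counterexample for (T2): {24, 27} ∪ {26, 27, 28} = {24, 26, 27, 28} ∉ τ. Therefore τ is NOT a topology.
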